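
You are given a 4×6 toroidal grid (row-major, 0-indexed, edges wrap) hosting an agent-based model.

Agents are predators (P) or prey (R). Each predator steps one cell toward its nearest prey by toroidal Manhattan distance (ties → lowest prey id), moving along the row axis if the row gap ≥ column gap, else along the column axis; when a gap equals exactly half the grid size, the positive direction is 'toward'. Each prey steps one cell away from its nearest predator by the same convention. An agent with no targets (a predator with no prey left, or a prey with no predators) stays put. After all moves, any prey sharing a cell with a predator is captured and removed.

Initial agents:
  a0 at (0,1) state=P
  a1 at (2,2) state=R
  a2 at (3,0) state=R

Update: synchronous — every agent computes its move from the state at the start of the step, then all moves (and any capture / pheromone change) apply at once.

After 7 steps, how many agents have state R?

t=1: a0@(3,1):P a1@(1,2):R a2@(2,0):R
t=2: a0@(2,1):P a1@(0,2):R a2@(1,0):R
t=3: a0@(1,1):P a1@(3,2):R a2@(0,0):R
t=4: a0@(0,1):P a1@(2,2):R a2@(3,0):R
t=5: a0@(3,1):P a1@(1,2):R a2@(2,0):R
t=6: a0@(2,1):P a1@(0,2):R a2@(1,0):R
t=7: a0@(1,1):P a1@(3,2):R a2@(0,0):R

2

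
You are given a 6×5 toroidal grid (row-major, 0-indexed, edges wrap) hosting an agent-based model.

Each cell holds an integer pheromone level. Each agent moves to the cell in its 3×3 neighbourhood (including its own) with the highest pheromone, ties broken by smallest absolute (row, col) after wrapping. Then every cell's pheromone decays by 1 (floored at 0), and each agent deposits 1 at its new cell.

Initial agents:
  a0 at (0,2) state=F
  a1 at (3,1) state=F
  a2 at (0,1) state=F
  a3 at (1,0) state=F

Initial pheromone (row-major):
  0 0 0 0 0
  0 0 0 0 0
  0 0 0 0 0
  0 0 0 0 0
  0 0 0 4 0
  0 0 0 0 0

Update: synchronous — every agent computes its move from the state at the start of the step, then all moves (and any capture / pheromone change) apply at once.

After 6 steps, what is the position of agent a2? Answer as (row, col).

t=1: a0@(0,1) a1@(2,0) a2@(0,0) a3@(0,0) | pheromone: 2 1 0 0 0 / 0 0 0 0 0 / 1 0 0 0 0 / 0 0 0 0 0 / 0 0 0 3 0 / 0 0 0 0 0
t=2: a0@(0,0) a1@(2,0) a2@(0,0) a3@(0,0) | pheromone: 4 0 0 0 0 / 0 0 0 0 0 / 1 0 0 0 0 / 0 0 0 0 0 / 0 0 0 2 0 / 0 0 0 0 0
t=3: a0@(0,0) a1@(2,0) a2@(0,0) a3@(0,0) | pheromone: 6 0 0 0 0 / 0 0 0 0 0 / 1 0 0 0 0 / 0 0 0 0 0 / 0 0 0 1 0 / 0 0 0 0 0
t=4: a0@(0,0) a1@(2,0) a2@(0,0) a3@(0,0) | pheromone: 8 0 0 0 0 / 0 0 0 0 0 / 1 0 0 0 0 / 0 0 0 0 0 / 0 0 0 0 0 / 0 0 0 0 0
t=5: a0@(0,0) a1@(2,0) a2@(0,0) a3@(0,0) | pheromone: 10 0 0 0 0 / 0 0 0 0 0 / 1 0 0 0 0 / 0 0 0 0 0 / 0 0 0 0 0 / 0 0 0 0 0
t=6: a0@(0,0) a1@(2,0) a2@(0,0) a3@(0,0) | pheromone: 12 0 0 0 0 / 0 0 0 0 0 / 1 0 0 0 0 / 0 0 0 0 0 / 0 0 0 0 0 / 0 0 0 0 0

(0, 0)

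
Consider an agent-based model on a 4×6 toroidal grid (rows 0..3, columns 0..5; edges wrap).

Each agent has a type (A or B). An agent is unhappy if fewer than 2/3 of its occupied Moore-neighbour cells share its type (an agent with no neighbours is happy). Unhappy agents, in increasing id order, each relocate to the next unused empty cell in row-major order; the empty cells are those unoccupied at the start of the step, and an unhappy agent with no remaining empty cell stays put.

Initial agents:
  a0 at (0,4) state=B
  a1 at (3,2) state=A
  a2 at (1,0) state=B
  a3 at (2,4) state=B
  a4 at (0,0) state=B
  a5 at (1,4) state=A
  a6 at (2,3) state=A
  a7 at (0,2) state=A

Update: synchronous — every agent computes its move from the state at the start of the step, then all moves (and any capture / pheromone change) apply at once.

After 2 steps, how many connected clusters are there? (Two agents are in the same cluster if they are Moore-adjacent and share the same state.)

5

t=1: a0@(0,1):B a1@(3,2):A a2@(1,0):B a3@(0,3):B a4@(0,0):B a5@(0,5):A a6@(2,3):A a7@(0,2):A
t=2: a0@(0,4):B a1@(1,1):A a2@(1,0):B a3@(1,2):B a4@(0,0):B a5@(1,3):A a6@(2,3):A a7@(1,4):A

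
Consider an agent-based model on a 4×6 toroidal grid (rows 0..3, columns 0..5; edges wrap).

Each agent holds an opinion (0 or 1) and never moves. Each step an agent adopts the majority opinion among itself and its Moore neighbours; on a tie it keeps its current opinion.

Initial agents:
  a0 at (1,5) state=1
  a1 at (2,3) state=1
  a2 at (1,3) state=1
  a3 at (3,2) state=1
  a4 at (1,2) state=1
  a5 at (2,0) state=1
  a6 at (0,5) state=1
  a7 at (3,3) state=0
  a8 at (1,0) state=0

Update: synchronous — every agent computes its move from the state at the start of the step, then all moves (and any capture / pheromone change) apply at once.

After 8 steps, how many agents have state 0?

t=1: a0@(1,5):1 a1@(2,3):1 a2@(1,3):1 a3@(3,2):1 a4@(1,2):1 a5@(2,0):1 a6@(0,5):1 a7@(3,3):1 a8@(1,0):1
t=2: (unchanged — steady state)

0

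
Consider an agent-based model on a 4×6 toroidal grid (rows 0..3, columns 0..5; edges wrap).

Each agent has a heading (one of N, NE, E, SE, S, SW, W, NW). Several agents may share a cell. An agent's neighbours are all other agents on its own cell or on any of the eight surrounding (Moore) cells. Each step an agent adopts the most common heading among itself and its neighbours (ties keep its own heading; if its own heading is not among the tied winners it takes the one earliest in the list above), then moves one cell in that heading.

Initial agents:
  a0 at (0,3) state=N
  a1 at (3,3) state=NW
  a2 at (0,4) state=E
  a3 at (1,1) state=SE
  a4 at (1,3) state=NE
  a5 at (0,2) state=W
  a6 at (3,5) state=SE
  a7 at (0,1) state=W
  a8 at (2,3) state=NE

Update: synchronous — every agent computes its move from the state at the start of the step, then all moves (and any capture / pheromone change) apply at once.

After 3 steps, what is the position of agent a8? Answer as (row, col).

(0, 4)

t=1: a0@(3,3):N a1@(2,2):NW a2@(0,5):E a3@(1,0):W a4@(0,4):NE a5@(0,1):W a6@(0,0):SE a7@(0,0):W a8@(1,4):NE
t=2: a0@(2,3):N a1@(1,1):NW a2@(3,0):NE a3@(1,5):W a4@(3,5):NE a5@(0,0):W a6@(0,5):W a7@(0,5):W a8@(0,5):NE
t=3: a0@(1,3):N a1@(0,0):NW a2@(2,1):NE a3@(1,4):W a4@(2,0):NE a5@(0,5):W a6@(0,4):W a7@(0,4):W a8@(0,4):W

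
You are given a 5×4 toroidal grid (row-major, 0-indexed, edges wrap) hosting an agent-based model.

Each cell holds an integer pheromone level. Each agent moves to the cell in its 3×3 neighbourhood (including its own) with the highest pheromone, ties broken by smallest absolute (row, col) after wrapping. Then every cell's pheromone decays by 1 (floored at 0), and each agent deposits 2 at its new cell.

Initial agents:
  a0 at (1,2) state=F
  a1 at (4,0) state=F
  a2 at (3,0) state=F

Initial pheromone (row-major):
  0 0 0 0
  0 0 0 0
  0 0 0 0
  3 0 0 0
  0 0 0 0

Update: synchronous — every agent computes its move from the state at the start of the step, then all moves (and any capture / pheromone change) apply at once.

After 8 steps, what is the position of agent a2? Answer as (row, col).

t=1: a0@(0,1) a1@(3,0) a2@(3,0) | pheromone: 0 2 0 0 / 0 0 0 0 / 0 0 0 0 / 6 0 0 0 / 0 0 0 0
t=2: a0@(0,1) a1@(3,0) a2@(3,0) | pheromone: 0 3 0 0 / 0 0 0 0 / 0 0 0 0 / 9 0 0 0 / 0 0 0 0
t=3: a0@(0,1) a1@(3,0) a2@(3,0) | pheromone: 0 4 0 0 / 0 0 0 0 / 0 0 0 0 / 12 0 0 0 / 0 0 0 0
t=4: a0@(0,1) a1@(3,0) a2@(3,0) | pheromone: 0 5 0 0 / 0 0 0 0 / 0 0 0 0 / 15 0 0 0 / 0 0 0 0
t=5: a0@(0,1) a1@(3,0) a2@(3,0) | pheromone: 0 6 0 0 / 0 0 0 0 / 0 0 0 0 / 18 0 0 0 / 0 0 0 0
t=6: a0@(0,1) a1@(3,0) a2@(3,0) | pheromone: 0 7 0 0 / 0 0 0 0 / 0 0 0 0 / 21 0 0 0 / 0 0 0 0
t=7: a0@(0,1) a1@(3,0) a2@(3,0) | pheromone: 0 8 0 0 / 0 0 0 0 / 0 0 0 0 / 24 0 0 0 / 0 0 0 0
t=8: a0@(0,1) a1@(3,0) a2@(3,0) | pheromone: 0 9 0 0 / 0 0 0 0 / 0 0 0 0 / 27 0 0 0 / 0 0 0 0

(3, 0)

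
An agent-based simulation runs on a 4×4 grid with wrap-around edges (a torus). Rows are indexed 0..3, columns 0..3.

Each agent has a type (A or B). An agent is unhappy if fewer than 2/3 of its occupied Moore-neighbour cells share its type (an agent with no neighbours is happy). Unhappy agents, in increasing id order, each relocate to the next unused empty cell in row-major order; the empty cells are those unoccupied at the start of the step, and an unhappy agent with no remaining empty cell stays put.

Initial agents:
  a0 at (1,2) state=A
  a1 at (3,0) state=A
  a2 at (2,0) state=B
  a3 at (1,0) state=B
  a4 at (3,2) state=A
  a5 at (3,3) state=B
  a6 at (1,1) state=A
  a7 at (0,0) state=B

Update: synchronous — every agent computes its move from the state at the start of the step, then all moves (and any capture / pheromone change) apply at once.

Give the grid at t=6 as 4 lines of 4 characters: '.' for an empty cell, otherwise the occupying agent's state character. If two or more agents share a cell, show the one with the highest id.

AA..
.B..
BB.A
AB..

t=1: a0@(1,2):A a1@(0,1):A a2@(0,2):B a3@(1,0):B a4@(0,3):A a5@(1,3):B a6@(2,1):A a7@(2,2):B
t=2: a0@(0,0):A a1@(1,1):A a2@(2,0):B a3@(2,3):B a4@(3,0):A a5@(3,1):B a6@(3,2):A a7@(3,3):B
t=3: a0@(0,1):A a1@(0,2):A a2@(0,3):B a3@(1,0):B a4@(1,2):A a5@(1,3):B a6@(2,1):A a7@(2,2):B
t=4: a0@(0,1):A a1@(0,0):A a2@(1,1):B a3@(2,0):B a4@(2,3):A a5@(3,0):B a6@(3,1):A a7@(3,2):B
t=5: a0@(0,2):A a1@(0,3):A a2@(1,0):B a3@(1,2):B a4@(1,3):A a5@(2,1):B a6@(2,2):A a7@(3,3):B
t=6: a0@(0,0):A a1@(0,1):A a2@(1,1):B a3@(2,0):B a4@(2,3):A a5@(2,1):B a6@(3,0):A a7@(3,1):B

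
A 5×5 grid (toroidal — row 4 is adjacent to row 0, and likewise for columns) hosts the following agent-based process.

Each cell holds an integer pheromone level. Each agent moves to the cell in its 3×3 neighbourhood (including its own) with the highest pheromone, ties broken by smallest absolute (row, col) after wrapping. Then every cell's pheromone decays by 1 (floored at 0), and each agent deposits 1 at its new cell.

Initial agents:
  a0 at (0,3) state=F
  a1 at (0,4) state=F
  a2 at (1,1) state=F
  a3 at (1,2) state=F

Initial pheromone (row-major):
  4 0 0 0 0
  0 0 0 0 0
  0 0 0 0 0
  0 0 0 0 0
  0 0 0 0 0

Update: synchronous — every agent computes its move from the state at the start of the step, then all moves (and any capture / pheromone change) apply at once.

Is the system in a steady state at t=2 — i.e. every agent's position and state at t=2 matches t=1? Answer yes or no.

t=1: a0@(0,2) a1@(0,0) a2@(0,0) a3@(0,1) | pheromone: 5 1 1 0 0 / 0 0 0 0 0 / 0 0 0 0 0 / 0 0 0 0 0 / 0 0 0 0 0
t=2: a0@(0,1) a1@(0,0) a2@(0,0) a3@(0,0) | pheromone: 7 1 0 0 0 / 0 0 0 0 0 / 0 0 0 0 0 / 0 0 0 0 0 / 0 0 0 0 0

no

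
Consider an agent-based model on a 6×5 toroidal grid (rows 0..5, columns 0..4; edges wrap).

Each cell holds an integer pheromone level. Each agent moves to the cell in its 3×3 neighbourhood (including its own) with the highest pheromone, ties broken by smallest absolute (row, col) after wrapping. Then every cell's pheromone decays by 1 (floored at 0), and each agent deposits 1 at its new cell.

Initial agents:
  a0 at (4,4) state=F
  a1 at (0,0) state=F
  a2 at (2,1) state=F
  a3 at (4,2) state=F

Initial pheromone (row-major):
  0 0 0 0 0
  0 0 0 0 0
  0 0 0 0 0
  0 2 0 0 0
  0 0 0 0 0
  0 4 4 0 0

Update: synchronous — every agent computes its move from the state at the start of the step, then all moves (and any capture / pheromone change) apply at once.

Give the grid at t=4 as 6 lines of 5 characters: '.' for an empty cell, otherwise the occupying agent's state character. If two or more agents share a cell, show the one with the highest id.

.....
.....
.....
.F...
.....
.F...

t=1: a0@(3,0) a1@(5,1) a2@(3,1) a3@(5,1) | pheromone: 0 0 0 0 0 / 0 0 0 0 0 / 0 0 0 0 0 / 1 2 0 0 0 / 0 0 0 0 0 / 0 5 3 0 0
t=2: a0@(3,1) a1@(5,1) a2@(3,1) a3@(5,1) | pheromone: 0 0 0 0 0 / 0 0 0 0 0 / 0 0 0 0 0 / 0 3 0 0 0 / 0 0 0 0 0 / 0 6 2 0 0
t=3: a0@(3,1) a1@(5,1) a2@(3,1) a3@(5,1) | pheromone: 0 0 0 0 0 / 0 0 0 0 0 / 0 0 0 0 0 / 0 4 0 0 0 / 0 0 0 0 0 / 0 7 1 0 0
t=4: a0@(3,1) a1@(5,1) a2@(3,1) a3@(5,1) | pheromone: 0 0 0 0 0 / 0 0 0 0 0 / 0 0 0 0 0 / 0 5 0 0 0 / 0 0 0 0 0 / 0 8 0 0 0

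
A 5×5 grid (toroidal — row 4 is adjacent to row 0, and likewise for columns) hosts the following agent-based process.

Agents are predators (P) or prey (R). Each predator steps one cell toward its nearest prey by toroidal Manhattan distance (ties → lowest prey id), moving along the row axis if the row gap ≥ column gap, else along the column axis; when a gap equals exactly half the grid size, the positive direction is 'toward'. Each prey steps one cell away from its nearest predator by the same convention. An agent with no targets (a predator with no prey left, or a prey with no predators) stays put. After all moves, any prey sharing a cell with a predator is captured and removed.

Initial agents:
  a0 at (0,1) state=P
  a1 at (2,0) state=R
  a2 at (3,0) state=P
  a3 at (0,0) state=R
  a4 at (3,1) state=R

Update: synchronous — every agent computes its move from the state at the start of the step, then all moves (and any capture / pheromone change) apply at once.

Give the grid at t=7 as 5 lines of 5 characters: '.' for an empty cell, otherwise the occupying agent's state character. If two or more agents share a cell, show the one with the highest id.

.....
P....
R....
...R.
...R.

t=1: a0@(0,0):P a1@(1,0):R a2@(2,0):P a3@(0,4):R a4@(3,2):R
t=2: a0@(1,0):P a1@(2,0):R a2@(1,0):P a3@(0,3):R a4@(3,3):R
t=3: a0@(2,0):P a1@(3,0):R a2@(2,0):P a3@(0,2):R a4@(4,3):R
t=4: a0@(3,0):P a1@(4,0):R a2@(3,0):P a3@(4,2):R a4@(0,3):R
t=5: a0@(4,0):P a1@(0,0):R a2@(4,0):P a3@(4,3):R a4@(1,3):R
t=6: a0@(0,0):P a1@(1,0):R a2@(0,0):P a3@(4,2):R a4@(2,3):R
t=7: a0@(1,0):P a1@(2,0):R a2@(1,0):P a3@(4,3):R a4@(3,3):R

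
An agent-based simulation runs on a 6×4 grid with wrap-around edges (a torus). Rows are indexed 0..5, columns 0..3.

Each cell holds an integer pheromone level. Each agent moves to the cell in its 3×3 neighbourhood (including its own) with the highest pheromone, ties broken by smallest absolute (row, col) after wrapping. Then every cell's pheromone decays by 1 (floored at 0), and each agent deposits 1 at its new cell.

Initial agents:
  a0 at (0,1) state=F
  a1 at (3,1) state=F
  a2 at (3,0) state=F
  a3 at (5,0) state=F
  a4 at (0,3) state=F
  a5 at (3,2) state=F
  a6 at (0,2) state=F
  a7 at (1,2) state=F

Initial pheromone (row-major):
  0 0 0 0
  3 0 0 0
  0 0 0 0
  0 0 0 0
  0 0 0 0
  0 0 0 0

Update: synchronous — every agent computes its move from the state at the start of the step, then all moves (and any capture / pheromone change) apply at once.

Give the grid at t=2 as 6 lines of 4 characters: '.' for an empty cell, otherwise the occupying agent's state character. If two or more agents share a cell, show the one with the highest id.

t=1: a0@(1,0) a1@(2,0) a2@(2,0) a3@(0,0) a4@(1,0) a5@(2,1) a6@(0,1) a7@(0,1) | pheromone: 1 2 0 0 / 4 0 0 0 / 2 1 0 0 / 0 0 0 0 / 0 0 0 0 / 0 0 0 0
t=2: a0@(1,0) a1@(1,0) a2@(1,0) a3@(1,0) a4@(1,0) a5@(1,0) a6@(1,0) a7@(1,0) | pheromone: 0 1 0 0 / 11 0 0 0 / 1 0 0 0 / 0 0 0 0 / 0 0 0 0 / 0 0 0 0

....
F...
....
....
....
....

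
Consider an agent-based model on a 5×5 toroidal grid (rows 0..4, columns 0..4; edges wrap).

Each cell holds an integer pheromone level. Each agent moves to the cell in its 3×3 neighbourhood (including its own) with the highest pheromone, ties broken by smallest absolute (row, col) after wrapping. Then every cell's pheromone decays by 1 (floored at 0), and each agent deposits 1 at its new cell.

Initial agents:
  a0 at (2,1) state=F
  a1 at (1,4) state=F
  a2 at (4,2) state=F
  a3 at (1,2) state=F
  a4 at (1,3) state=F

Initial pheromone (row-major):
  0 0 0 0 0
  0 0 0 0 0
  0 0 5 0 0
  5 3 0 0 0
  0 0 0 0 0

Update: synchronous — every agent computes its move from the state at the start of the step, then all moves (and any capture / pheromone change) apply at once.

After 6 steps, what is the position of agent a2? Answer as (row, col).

(2, 2)

t=1: a0@(2,2) a1@(0,0) a2@(3,1) a3@(2,2) a4@(2,2) | pheromone: 1 0 0 0 0 / 0 0 0 0 0 / 0 0 7 0 0 / 4 3 0 0 0 / 0 0 0 0 0
t=2: a0@(2,2) a1@(0,0) a2@(2,2) a3@(2,2) a4@(2,2) | pheromone: 1 0 0 0 0 / 0 0 0 0 0 / 0 0 10 0 0 / 3 2 0 0 0 / 0 0 0 0 0
t=3: a0@(2,2) a1@(0,0) a2@(2,2) a3@(2,2) a4@(2,2) | pheromone: 1 0 0 0 0 / 0 0 0 0 0 / 0 0 13 0 0 / 2 1 0 0 0 / 0 0 0 0 0
t=4: a0@(2,2) a1@(0,0) a2@(2,2) a3@(2,2) a4@(2,2) | pheromone: 1 0 0 0 0 / 0 0 0 0 0 / 0 0 16 0 0 / 1 0 0 0 0 / 0 0 0 0 0
t=5: a0@(2,2) a1@(0,0) a2@(2,2) a3@(2,2) a4@(2,2) | pheromone: 1 0 0 0 0 / 0 0 0 0 0 / 0 0 19 0 0 / 0 0 0 0 0 / 0 0 0 0 0
t=6: a0@(2,2) a1@(0,0) a2@(2,2) a3@(2,2) a4@(2,2) | pheromone: 1 0 0 0 0 / 0 0 0 0 0 / 0 0 22 0 0 / 0 0 0 0 0 / 0 0 0 0 0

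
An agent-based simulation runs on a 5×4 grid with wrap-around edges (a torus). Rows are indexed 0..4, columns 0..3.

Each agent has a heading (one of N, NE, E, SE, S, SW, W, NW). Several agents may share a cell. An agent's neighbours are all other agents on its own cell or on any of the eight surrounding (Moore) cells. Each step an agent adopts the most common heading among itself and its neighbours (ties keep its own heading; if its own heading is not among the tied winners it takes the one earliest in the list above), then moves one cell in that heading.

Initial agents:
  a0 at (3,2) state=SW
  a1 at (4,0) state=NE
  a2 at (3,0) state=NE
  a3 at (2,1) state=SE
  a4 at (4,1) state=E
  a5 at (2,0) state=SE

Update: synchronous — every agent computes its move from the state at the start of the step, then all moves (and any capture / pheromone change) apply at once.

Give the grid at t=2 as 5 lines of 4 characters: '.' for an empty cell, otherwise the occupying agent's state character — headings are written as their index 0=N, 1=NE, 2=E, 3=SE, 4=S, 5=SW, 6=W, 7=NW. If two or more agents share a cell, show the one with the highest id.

t=1: a0@(4,1):SW a1@(3,1):NE a2@(2,1):NE a3@(3,2):SE a4@(3,2):NE a5@(3,1):SE
t=2: a0@(3,2):NE a1@(2,2):NE a2@(1,2):NE a3@(2,3):NE a4@(2,3):NE a5@(2,2):NE

....
..1.
..11
..1.
....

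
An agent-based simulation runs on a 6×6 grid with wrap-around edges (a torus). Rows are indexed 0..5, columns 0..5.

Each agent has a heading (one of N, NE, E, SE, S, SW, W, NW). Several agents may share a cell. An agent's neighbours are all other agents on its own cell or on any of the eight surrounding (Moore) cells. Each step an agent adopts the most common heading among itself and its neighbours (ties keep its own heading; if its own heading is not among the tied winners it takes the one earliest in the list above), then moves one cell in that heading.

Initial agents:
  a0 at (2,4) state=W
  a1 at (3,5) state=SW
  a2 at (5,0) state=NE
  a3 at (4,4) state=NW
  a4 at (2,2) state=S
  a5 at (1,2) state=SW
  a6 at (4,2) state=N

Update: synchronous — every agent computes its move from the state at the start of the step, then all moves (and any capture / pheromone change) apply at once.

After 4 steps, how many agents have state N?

t=1: a0@(2,3):W a1@(4,4):SW a2@(4,1):NE a3@(3,3):NW a4@(3,2):S a5@(2,1):SW a6@(3,2):N
t=2: a0@(2,2):W a1@(5,3):SW a2@(3,2):NE a3@(2,2):NW a4@(4,2):S a5@(3,0):SW a6@(2,2):N
t=3: a0@(2,1):W a1@(0,2):SW a2@(2,3):NE a3@(1,1):NW a4@(5,2):S a5@(4,5):SW a6@(1,2):N
t=4: a0@(2,0):W a1@(1,1):SW a2@(1,4):NE a3@(0,0):NW a4@(0,2):S a5@(5,4):SW a6@(0,2):N

1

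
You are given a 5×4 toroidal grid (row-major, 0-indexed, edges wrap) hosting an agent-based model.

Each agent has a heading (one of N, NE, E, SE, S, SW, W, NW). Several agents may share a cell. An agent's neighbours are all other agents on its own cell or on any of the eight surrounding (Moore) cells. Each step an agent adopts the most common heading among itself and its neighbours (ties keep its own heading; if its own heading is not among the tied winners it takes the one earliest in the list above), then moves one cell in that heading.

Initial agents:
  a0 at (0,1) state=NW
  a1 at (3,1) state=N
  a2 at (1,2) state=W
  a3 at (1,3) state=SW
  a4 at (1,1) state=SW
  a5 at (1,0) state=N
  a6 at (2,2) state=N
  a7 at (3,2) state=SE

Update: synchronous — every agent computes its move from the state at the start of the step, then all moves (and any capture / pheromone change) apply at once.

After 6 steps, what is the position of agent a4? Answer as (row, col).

(0, 1)

t=1: a0@(4,0):NW a1@(2,1):N a2@(2,1):SW a3@(0,3):N a4@(0,1):N a5@(2,3):SW a6@(1,2):N a7@(2,2):N
t=2: a0@(3,0):N a1@(1,1):N a2@(1,1):N a3@(4,3):N a4@(4,1):N a5@(1,3):N a6@(0,2):N a7@(1,2):N
t=3: a0@(2,0):N a1@(0,1):N a2@(0,1):N a3@(3,3):N a4@(3,1):N a5@(0,3):N a6@(4,2):N a7@(0,2):N
t=4: a0@(1,0):N a1@(4,1):N a2@(4,1):N a3@(2,3):N a4@(2,1):N a5@(4,3):N a6@(3,2):N a7@(4,2):N
t=5: a0@(0,0):N a1@(3,1):N a2@(3,1):N a3@(1,3):N a4@(1,1):N a5@(3,3):N a6@(2,2):N a7@(3,2):N
t=6: a0@(4,0):N a1@(2,1):N a2@(2,1):N a3@(0,3):N a4@(0,1):N a5@(2,3):N a6@(1,2):N a7@(2,2):N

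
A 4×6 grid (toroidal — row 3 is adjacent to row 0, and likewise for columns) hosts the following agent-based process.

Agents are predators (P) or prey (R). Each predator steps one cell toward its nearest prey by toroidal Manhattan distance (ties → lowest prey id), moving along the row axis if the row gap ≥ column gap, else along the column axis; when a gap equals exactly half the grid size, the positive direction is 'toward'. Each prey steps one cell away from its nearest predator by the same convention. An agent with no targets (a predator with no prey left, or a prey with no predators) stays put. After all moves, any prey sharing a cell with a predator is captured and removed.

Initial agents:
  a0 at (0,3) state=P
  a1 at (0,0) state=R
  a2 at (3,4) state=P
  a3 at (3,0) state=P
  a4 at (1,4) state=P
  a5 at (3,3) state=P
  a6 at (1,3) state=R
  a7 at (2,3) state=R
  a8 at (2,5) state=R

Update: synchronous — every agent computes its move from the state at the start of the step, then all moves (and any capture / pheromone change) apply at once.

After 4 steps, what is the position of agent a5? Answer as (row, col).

(3, 5)

t=1: a0@(1,3):P a1@(1,0):R a2@(2,4):P a3@(0,0):P a4@(1,3):P a5@(2,3):P a8@(1,5):R
t=2: a0@(1,4):P a1@(2,0):R a2@(1,4):P a3@(1,0):P a4@(1,4):P a5@(2,4):P
t=3: a0@(1,5):P a1@(3,0):R a2@(1,5):P a3@(2,0):P a4@(1,5):P a5@(2,5):P
t=4: a0@(2,5):P a1@(0,0):R a2@(2,5):P a3@(3,0):P a4@(2,5):P a5@(3,5):P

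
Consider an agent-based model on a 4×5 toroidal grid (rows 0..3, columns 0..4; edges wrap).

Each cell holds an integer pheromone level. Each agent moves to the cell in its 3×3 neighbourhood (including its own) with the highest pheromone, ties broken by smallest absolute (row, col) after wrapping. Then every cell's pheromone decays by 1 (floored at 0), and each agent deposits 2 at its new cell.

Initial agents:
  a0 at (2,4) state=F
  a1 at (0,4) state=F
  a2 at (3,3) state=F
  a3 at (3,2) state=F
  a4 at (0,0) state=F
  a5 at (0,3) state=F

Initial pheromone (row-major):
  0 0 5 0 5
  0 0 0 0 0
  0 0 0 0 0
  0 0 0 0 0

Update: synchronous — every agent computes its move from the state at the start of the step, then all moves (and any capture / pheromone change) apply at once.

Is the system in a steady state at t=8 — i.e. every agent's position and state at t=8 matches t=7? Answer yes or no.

t=1: a0@(1,0) a1@(0,4) a2@(0,2) a3@(0,2) a4@(0,4) a5@(0,2) | pheromone: 0 0 10 0 8 / 2 0 0 0 0 / 0 0 0 0 0 / 0 0 0 0 0
t=2: a0@(0,4) a1@(0,4) a2@(0,2) a3@(0,2) a4@(0,4) a5@(0,2) | pheromone: 0 0 15 0 13 / 1 0 0 0 0 / 0 0 0 0 0 / 0 0 0 0 0
t=3: a0@(0,4) a1@(0,4) a2@(0,2) a3@(0,2) a4@(0,4) a5@(0,2) | pheromone: 0 0 20 0 18 / 0 0 0 0 0 / 0 0 0 0 0 / 0 0 0 0 0
t=4: a0@(0,4) a1@(0,4) a2@(0,2) a3@(0,2) a4@(0,4) a5@(0,2) | pheromone: 0 0 25 0 23 / 0 0 0 0 0 / 0 0 0 0 0 / 0 0 0 0 0
t=5: a0@(0,4) a1@(0,4) a2@(0,2) a3@(0,2) a4@(0,4) a5@(0,2) | pheromone: 0 0 30 0 28 / 0 0 0 0 0 / 0 0 0 0 0 / 0 0 0 0 0
t=6: a0@(0,4) a1@(0,4) a2@(0,2) a3@(0,2) a4@(0,4) a5@(0,2) | pheromone: 0 0 35 0 33 / 0 0 0 0 0 / 0 0 0 0 0 / 0 0 0 0 0
t=7: a0@(0,4) a1@(0,4) a2@(0,2) a3@(0,2) a4@(0,4) a5@(0,2) | pheromone: 0 0 40 0 38 / 0 0 0 0 0 / 0 0 0 0 0 / 0 0 0 0 0
t=8: a0@(0,4) a1@(0,4) a2@(0,2) a3@(0,2) a4@(0,4) a5@(0,2) | pheromone: 0 0 45 0 43 / 0 0 0 0 0 / 0 0 0 0 0 / 0 0 0 0 0

yes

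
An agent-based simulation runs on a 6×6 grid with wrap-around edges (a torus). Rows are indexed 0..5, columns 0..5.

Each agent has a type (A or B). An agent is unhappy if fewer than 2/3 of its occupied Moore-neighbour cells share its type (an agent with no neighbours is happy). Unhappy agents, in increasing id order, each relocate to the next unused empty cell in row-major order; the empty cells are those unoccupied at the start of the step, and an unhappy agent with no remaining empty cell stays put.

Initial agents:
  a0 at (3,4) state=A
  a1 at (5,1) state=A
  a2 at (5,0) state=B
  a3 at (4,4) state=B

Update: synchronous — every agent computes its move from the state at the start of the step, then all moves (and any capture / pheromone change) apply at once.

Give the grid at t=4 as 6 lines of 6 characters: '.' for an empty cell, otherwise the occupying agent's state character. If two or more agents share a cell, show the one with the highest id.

t=1: a0@(0,0):A a1@(0,1):A a2@(0,2):B a3@(0,3):B
t=2: a0@(0,0):A a1@(0,4):A a2@(0,5):B a3@(0,3):B
t=3: a0@(0,1):A a1@(0,2):A a2@(1,0):B a3@(1,1):B
t=4: a0@(0,0):A a1@(0,3):A a2@(0,4):B a3@(0,5):B

A..ABB
......
......
......
......
......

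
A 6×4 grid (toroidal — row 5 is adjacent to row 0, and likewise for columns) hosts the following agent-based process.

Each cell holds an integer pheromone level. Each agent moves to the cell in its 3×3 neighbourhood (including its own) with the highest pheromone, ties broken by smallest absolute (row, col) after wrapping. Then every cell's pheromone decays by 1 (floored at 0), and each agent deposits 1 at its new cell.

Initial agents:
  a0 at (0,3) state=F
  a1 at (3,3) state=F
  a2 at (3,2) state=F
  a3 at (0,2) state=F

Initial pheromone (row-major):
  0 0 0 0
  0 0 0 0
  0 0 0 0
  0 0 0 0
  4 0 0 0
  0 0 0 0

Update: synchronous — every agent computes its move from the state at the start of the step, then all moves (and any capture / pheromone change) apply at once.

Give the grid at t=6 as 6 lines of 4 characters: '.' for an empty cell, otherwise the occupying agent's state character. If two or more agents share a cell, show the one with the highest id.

F...
....
.F..
....
F...
....

t=1: a0@(0,0) a1@(4,0) a2@(2,1) a3@(0,1) | pheromone: 1 1 0 0 / 0 0 0 0 / 0 1 0 0 / 0 0 0 0 / 4 0 0 0 / 0 0 0 0
t=2: a0@(0,0) a1@(4,0) a2@(2,1) a3@(0,0) | pheromone: 2 0 0 0 / 0 0 0 0 / 0 1 0 0 / 0 0 0 0 / 4 0 0 0 / 0 0 0 0
t=3: a0@(0,0) a1@(4,0) a2@(2,1) a3@(0,0) | pheromone: 3 0 0 0 / 0 0 0 0 / 0 1 0 0 / 0 0 0 0 / 4 0 0 0 / 0 0 0 0
t=4: a0@(0,0) a1@(4,0) a2@(2,1) a3@(0,0) | pheromone: 4 0 0 0 / 0 0 0 0 / 0 1 0 0 / 0 0 0 0 / 4 0 0 0 / 0 0 0 0
t=5: a0@(0,0) a1@(4,0) a2@(2,1) a3@(0,0) | pheromone: 5 0 0 0 / 0 0 0 0 / 0 1 0 0 / 0 0 0 0 / 4 0 0 0 / 0 0 0 0
t=6: a0@(0,0) a1@(4,0) a2@(2,1) a3@(0,0) | pheromone: 6 0 0 0 / 0 0 0 0 / 0 1 0 0 / 0 0 0 0 / 4 0 0 0 / 0 0 0 0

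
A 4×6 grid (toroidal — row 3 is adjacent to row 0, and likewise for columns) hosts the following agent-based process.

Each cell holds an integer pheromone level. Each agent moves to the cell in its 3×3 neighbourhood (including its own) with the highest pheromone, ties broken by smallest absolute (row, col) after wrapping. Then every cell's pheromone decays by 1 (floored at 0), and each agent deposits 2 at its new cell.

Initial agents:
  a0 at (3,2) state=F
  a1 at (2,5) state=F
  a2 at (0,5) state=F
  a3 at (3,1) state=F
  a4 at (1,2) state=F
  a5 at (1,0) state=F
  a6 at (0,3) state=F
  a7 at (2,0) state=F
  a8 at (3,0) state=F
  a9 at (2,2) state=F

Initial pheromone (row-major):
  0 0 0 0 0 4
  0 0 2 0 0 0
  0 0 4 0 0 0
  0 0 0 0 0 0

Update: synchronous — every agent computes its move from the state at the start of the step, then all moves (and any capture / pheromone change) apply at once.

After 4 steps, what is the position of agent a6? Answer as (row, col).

t=1: a0@(2,2) a1@(1,0) a2@(0,5) a3@(2,2) a4@(2,2) a5@(0,5) a6@(1,2) a7@(1,0) a8@(0,5) a9@(2,2) | pheromone: 0 0 0 0 0 9 / 4 0 3 0 0 0 / 0 0 11 0 0 0 / 0 0 0 0 0 0
t=2: a0@(2,2) a1@(0,5) a2@(0,5) a3@(2,2) a4@(2,2) a5@(0,5) a6@(2,2) a7@(0,5) a8@(0,5) a9@(2,2) | pheromone: 0 0 0 0 0 18 / 3 0 2 0 0 0 / 0 0 20 0 0 0 / 0 0 0 0 0 0
t=3: a0@(2,2) a1@(0,5) a2@(0,5) a3@(2,2) a4@(2,2) a5@(0,5) a6@(2,2) a7@(0,5) a8@(0,5) a9@(2,2) | pheromone: 0 0 0 0 0 27 / 2 0 1 0 0 0 / 0 0 29 0 0 0 / 0 0 0 0 0 0
t=4: a0@(2,2) a1@(0,5) a2@(0,5) a3@(2,2) a4@(2,2) a5@(0,5) a6@(2,2) a7@(0,5) a8@(0,5) a9@(2,2) | pheromone: 0 0 0 0 0 36 / 1 0 0 0 0 0 / 0 0 38 0 0 0 / 0 0 0 0 0 0

(2, 2)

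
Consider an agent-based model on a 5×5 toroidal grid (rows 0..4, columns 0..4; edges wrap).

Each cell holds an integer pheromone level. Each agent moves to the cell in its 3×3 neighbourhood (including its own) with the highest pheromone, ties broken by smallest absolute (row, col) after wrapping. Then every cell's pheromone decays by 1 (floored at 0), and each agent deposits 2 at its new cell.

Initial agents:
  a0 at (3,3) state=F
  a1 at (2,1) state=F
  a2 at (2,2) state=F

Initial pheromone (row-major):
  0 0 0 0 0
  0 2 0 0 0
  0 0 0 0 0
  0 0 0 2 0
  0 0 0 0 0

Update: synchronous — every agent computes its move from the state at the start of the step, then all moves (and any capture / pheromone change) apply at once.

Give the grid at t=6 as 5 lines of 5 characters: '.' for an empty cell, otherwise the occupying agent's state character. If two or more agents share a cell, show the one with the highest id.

t=1: a0@(3,3) a1@(1,1) a2@(1,1) | pheromone: 0 0 0 0 0 / 0 5 0 0 0 / 0 0 0 0 0 / 0 0 0 3 0 / 0 0 0 0 0
t=2: a0@(3,3) a1@(1,1) a2@(1,1) | pheromone: 0 0 0 0 0 / 0 8 0 0 0 / 0 0 0 0 0 / 0 0 0 4 0 / 0 0 0 0 0
t=3: a0@(3,3) a1@(1,1) a2@(1,1) | pheromone: 0 0 0 0 0 / 0 11 0 0 0 / 0 0 0 0 0 / 0 0 0 5 0 / 0 0 0 0 0
t=4: a0@(3,3) a1@(1,1) a2@(1,1) | pheromone: 0 0 0 0 0 / 0 14 0 0 0 / 0 0 0 0 0 / 0 0 0 6 0 / 0 0 0 0 0
t=5: a0@(3,3) a1@(1,1) a2@(1,1) | pheromone: 0 0 0 0 0 / 0 17 0 0 0 / 0 0 0 0 0 / 0 0 0 7 0 / 0 0 0 0 0
t=6: a0@(3,3) a1@(1,1) a2@(1,1) | pheromone: 0 0 0 0 0 / 0 20 0 0 0 / 0 0 0 0 0 / 0 0 0 8 0 / 0 0 0 0 0

.....
.F...
.....
...F.
.....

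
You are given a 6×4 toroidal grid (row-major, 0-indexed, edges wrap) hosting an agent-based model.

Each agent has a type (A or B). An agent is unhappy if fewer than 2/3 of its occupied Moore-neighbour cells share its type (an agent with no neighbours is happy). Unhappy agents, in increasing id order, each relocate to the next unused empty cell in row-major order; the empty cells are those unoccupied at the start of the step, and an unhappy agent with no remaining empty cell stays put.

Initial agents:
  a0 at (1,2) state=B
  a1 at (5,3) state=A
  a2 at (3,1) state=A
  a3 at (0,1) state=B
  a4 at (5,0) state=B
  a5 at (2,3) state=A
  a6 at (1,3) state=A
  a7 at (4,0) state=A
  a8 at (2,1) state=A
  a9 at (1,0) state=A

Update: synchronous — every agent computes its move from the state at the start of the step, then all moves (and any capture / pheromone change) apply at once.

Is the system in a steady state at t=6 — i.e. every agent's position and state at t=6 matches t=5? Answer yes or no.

t=1: a0@(0,0):B a1@(0,2):A a2@(3,1):A a3@(0,1):B a4@(0,3):B a5@(2,3):A a6@(1,3):A a7@(4,0):A a8@(2,1):A a9@(1,0):A
t=2: a0@(1,1):B a1@(1,2):A a2@(3,1):A a3@(2,0):B a4@(2,2):B a5@(2,3):A a6@(3,0):A a7@(4,0):A a8@(2,1):A a9@(3,2):A
t=3: a0@(0,0):B a1@(0,1):A a2@(3,1):A a3@(0,2):B a4@(0,3):B a5@(1,0):A a6@(3,0):A a7@(4,0):A a8@(1,3):A a9@(3,2):A
t=4: a0@(1,1):B a1@(1,2):A a2@(3,1):A a3@(2,0):B a4@(2,1):B a5@(2,2):A a6@(3,0):A a7@(4,0):A a8@(2,3):A a9@(3,2):A
t=5: a0@(0,0):B a1@(0,1):A a2@(3,1):A a3@(0,2):B a4@(0,3):B a5@(2,2):A a6@(1,0):A a7@(4,0):A a8@(2,3):A a9@(3,2):A
t=6: a0@(1,1):B a1@(1,2):A a2@(3,1):A a3@(1,3):B a4@(0,3):B a5@(2,2):A a6@(2,0):A a7@(4,0):A a8@(2,3):A a9@(3,2):A

no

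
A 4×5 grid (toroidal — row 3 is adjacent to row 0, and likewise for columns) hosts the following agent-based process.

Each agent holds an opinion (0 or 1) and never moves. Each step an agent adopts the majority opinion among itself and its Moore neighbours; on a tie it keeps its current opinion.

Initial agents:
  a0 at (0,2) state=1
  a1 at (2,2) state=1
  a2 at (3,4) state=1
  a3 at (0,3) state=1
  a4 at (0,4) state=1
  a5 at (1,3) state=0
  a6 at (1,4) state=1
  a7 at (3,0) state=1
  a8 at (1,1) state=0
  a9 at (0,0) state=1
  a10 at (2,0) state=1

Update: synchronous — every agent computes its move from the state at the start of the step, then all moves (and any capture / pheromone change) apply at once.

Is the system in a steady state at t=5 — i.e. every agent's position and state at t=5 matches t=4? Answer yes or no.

yes

t=1: a0@(0,2):1 a1@(2,2):0 a2@(3,4):1 a3@(0,3):1 a4@(0,4):1 a5@(1,3):1 a6@(1,4):1 a7@(3,0):1 a8@(1,1):1 a9@(0,0):1 a10@(2,0):1
t=2: a0@(0,2):1 a1@(2,2):1 a2@(3,4):1 a3@(0,3):1 a4@(0,4):1 a5@(1,3):1 a6@(1,4):1 a7@(3,0):1 a8@(1,1):1 a9@(0,0):1 a10@(2,0):1
t=3: (unchanged — steady state)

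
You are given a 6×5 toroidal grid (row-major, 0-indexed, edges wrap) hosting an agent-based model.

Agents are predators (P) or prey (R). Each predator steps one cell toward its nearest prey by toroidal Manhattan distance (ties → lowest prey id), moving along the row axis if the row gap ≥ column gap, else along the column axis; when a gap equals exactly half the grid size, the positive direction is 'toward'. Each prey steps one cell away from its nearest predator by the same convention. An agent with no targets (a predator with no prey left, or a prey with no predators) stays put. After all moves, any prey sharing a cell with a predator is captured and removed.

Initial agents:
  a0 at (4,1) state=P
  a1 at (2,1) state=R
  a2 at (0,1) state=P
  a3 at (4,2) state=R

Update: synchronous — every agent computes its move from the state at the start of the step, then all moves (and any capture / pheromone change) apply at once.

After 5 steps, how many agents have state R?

t=1: a0@(4,2):P a2@(1,1):P a3@(4,3):R
t=2: a0@(4,3):P a2@(2,1):P a3@(4,4):R
t=3: a0@(4,4):P a2@(3,1):P a3@(4,0):R
t=4: a0@(4,0):P a2@(4,1):P
t=5: (unchanged — steady state)

0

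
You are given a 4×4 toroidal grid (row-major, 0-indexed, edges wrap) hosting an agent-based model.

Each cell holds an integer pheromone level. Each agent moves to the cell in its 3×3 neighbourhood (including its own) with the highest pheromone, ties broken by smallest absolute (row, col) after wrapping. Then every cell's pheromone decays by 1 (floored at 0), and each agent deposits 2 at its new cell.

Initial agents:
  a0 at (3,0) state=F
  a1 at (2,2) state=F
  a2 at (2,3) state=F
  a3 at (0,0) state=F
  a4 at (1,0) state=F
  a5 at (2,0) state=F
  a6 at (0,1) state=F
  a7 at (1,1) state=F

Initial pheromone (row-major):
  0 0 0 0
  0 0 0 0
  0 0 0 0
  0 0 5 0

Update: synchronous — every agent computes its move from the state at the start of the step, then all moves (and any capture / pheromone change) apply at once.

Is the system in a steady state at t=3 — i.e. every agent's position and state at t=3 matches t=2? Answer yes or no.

t=1: a0@(0,0) a1@(3,2) a2@(3,2) a3@(0,0) a4@(0,0) a5@(1,0) a6@(3,2) a7@(0,0) | pheromone: 8 0 0 0 / 2 0 0 0 / 0 0 0 0 / 0 0 10 0
t=2: a0@(0,0) a1@(3,2) a2@(3,2) a3@(0,0) a4@(0,0) a5@(0,0) a6@(3,2) a7@(0,0) | pheromone: 17 0 0 0 / 1 0 0 0 / 0 0 0 0 / 0 0 15 0
t=3: a0@(0,0) a1@(3,2) a2@(3,2) a3@(0,0) a4@(0,0) a5@(0,0) a6@(3,2) a7@(0,0) | pheromone: 26 0 0 0 / 0 0 0 0 / 0 0 0 0 / 0 0 20 0

yes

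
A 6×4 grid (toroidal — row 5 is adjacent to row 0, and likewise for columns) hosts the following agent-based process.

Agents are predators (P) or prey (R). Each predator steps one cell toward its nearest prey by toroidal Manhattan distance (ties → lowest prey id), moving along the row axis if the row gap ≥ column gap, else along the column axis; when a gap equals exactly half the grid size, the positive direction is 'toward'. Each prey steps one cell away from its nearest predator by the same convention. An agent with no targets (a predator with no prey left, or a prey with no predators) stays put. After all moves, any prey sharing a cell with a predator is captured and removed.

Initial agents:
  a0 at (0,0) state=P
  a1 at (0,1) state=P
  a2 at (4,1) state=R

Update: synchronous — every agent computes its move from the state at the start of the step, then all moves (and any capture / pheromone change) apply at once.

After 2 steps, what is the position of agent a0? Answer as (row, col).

t=1: a0@(5,0):P a1@(5,1):P a2@(3,1):R
t=2: a0@(4,0):P a1@(4,1):P a2@(2,1):R

(4, 0)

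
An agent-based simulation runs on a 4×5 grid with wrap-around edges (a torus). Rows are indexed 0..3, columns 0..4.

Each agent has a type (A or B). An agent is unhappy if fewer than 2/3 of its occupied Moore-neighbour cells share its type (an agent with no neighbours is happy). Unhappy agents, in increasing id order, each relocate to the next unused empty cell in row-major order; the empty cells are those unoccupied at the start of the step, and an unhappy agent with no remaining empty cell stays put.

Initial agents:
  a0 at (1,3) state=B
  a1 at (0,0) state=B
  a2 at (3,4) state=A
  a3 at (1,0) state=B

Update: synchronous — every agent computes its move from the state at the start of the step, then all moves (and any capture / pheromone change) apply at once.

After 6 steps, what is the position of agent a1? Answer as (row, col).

(0, 2)

t=1: a0@(1,3):B a1@(0,1):B a2@(0,2):A a3@(1,0):B
t=2: a0@(0,0):B a1@(0,3):B a2@(0,4):A a3@(1,0):B
t=3: a0@(0,1):B a1@(0,2):B a2@(1,1):A a3@(1,2):B
t=4: a0@(0,1):B a1@(0,2):B a2@(0,0):A a3@(1,2):B
t=5: a0@(0,1):B a1@(0,2):B a2@(0,3):A a3@(1,2):B
t=6: a0@(0,1):B a1@(0,2):B a2@(0,0):A a3@(1,2):B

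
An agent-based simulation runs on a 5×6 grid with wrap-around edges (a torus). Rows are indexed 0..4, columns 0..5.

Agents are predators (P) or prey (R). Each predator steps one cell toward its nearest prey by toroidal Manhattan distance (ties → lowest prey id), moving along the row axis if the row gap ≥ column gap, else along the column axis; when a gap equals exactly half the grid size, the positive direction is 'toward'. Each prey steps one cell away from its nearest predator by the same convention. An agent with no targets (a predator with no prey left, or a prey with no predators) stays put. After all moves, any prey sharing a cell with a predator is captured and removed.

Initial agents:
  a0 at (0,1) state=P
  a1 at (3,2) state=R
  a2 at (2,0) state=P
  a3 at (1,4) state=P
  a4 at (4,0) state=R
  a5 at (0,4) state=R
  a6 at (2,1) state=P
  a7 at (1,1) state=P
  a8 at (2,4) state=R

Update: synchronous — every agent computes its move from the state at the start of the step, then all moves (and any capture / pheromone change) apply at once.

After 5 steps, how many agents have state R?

t=1: a0@(4,1):P a1@(4,2):R a2@(3,0):P a3@(0,4):P a5@(4,4):R a6@(3,1):P a7@(2,1):P a8@(3,4):R
t=2: a0@(4,2):P a1@(4,3):R a2@(3,5):P a3@(4,4):P a5@(3,4):R a6@(4,1):P a7@(3,1):P a8@(3,3):R
t=3: a0@(4,3):P a1@(4,4):R a2@(3,4):P a3@(4,3):P a5@(3,3):R a6@(4,2):P a7@(3,2):P a8@(2,3):R
t=4: a0@(4,4):P a1@(4,5):R a2@(4,4):P a3@(4,4):P a5@(2,3):R a6@(4,3):P a7@(3,3):P a8@(1,3):R
t=5: a0@(4,5):P a1@(4,0):R a2@(4,5):P a3@(4,5):P a5@(1,3):R a6@(4,4):P a7@(2,3):P

2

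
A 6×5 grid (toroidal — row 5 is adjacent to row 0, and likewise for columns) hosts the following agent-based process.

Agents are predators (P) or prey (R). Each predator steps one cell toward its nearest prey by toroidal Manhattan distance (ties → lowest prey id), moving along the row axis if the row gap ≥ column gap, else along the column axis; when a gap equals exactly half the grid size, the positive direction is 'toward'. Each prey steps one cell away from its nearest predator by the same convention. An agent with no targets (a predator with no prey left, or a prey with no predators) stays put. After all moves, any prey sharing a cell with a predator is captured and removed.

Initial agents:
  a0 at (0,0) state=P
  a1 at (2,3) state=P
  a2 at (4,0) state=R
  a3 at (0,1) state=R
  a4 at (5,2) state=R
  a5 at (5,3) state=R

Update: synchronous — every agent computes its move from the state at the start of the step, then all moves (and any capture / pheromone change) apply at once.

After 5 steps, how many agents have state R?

t=1: a0@(0,1):P a1@(3,3):P a2@(3,0):R a3@(0,2):R a4@(5,3):R a5@(5,2):R
t=2: a0@(0,2):P a1@(3,4):P a2@(3,1):R a3@(0,3):R a4@(0,3):R a5@(4,2):R
t=3: a0@(0,3):P a1@(3,0):P a2@(3,2):R a3@(0,4):R a4@(0,4):R a5@(3,2):R
t=4: a0@(0,4):P a1@(3,1):P a2@(3,3):R a3@(0,0):R a4@(0,0):R a5@(3,3):R
t=5: a0@(0,0):P a1@(3,2):P a2@(3,4):R a3@(0,1):R a4@(0,1):R a5@(3,4):R

4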